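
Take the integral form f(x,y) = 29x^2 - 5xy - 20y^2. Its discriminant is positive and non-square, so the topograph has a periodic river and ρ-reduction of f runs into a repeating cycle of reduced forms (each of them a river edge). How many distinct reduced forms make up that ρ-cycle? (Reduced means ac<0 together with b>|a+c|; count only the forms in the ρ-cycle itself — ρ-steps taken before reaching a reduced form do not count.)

D = 2345, ⌊√D⌋ = 48
descent: ρ → (-20,45,4)  [lands on river]
river: ρ → (4,43,-31)
river: ρ → (-31,19,16)
river: ρ → (16,45,-5)
river: ρ → (-5,45,16)
river: ρ → (16,19,-31)
river: ρ → (-31,43,4)
river: ρ → (4,45,-20)
river: ρ → (-20,35,14)
river: ρ → (14,21,-34)
river: ρ → (-34,47,1)
river: ρ → (1,47,-34)
river: ρ → (-34,21,14)
river: ρ → (14,35,-20)
ρ-cycle length = 14 (tail of 1 descent step not counted)

14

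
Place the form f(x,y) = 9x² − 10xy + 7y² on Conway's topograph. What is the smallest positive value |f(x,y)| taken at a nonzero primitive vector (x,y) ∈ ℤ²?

translate: b→8 (≡-10 mod 18), so (9,-10,7)→(9,8,6)
flip: (9,8,6)→(6,-8,9)
translate: b→4 (≡-8 mod 12), so (6,-8,9)→(6,4,7)
reduced (well bottom): (6,4,7) with a≤c, −a<b≤a
well minimum = a = 6

6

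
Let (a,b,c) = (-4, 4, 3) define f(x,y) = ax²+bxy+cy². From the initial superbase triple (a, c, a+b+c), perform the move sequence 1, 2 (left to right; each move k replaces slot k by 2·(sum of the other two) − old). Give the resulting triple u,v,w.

start (-4,3,3) = (f(1,0),f(0,1),f(1,1))
replace slot 1: 2·(3+3) − (-4) = 16 → (16,3,3)
replace slot 2: 2·(16+3) − 3 = 35 → (16,35,3)

16,35,3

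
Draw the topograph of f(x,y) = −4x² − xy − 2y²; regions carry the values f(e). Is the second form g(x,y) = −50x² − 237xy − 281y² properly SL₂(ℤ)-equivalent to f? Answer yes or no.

D₁ = -31, D₂ = -31
f is negative-definite; reduce −f:
−f: flip: (4,1,2)→(2,-1,4)
−f: reduced (well bottom): (2,-1,4) with a≤c, −a<b≤a
flip sign back: reduced form of f is (-2,1,-4)
g is negative-definite; reduce −g:
−g: translate: b→37 (≡237 mod 100), so (50,237,281)→(50,37,7)
−g: flip: (50,37,7)→(7,-37,50)
−g: translate: b→5 (≡-37 mod 14), so (7,-37,50)→(7,5,2)
−g: flip: (7,5,2)→(2,-5,7)
−g: translate: b→-1 (≡-5 mod 4), so (2,-5,7)→(2,-1,4)
−g: reduced (well bottom): (2,-1,4) with a≤c, −a<b≤a
flip sign back: reduced form of g is (-2,1,-4)
reduced forms (-2, 1, -4) vs (-2, 1, -4) ⇒ equivalent

yes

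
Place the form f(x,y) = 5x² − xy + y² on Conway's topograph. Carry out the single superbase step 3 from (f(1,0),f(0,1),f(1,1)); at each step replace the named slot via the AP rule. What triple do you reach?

start (5,1,5) = (f(1,0),f(0,1),f(1,1))
replace slot 3: 2·(5+1) − 5 = 7 → (5,1,7)

5,1,7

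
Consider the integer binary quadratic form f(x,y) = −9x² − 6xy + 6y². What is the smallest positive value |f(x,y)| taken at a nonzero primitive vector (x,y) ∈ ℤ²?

descent: ρ → (6,6,-9)  [lands on river]
river: ρ → (-9,12,3)
river: ρ → (3,12,-9)
river: ρ → (-9,6,6)
closes: descent 1, river 4
min |a| on river = 3

3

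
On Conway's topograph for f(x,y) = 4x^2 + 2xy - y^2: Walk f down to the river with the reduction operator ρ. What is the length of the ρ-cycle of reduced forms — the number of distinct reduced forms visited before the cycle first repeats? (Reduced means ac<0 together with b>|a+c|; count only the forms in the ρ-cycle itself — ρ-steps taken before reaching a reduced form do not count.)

D = 20, ⌊√D⌋ = 4
descent: ρ → (-1,4,1)  [lands on river]
river: ρ → (1,4,-1)
ρ-cycle length = 2 (tail of 1 descent step not counted)

2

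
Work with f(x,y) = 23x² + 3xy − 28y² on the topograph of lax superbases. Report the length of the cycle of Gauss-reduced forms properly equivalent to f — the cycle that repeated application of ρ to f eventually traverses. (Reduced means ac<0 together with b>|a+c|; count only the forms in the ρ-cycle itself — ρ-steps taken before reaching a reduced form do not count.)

D = 2585, ⌊√D⌋ = 50
descent: ρ → (-28,-3,23)
descent: ρ → (23,49,-2)  [lands on river]
river: ρ → (-2,47,47)
river: ρ → (47,47,-2)
river: ρ → (-2,49,23)
river: ρ → (23,43,-8)
river: ρ → (-8,37,38)
river: ρ → (38,39,-7)
river: ρ → (-7,45,20)
river: ρ → (20,35,-17)
river: ρ → (-17,33,22)
river: ρ → (22,11,-28)
river: ρ → (-28,45,5)
river: ρ → (5,45,-28)
river: ρ → (-28,11,22)
river: ρ → (22,33,-17)
river: ρ → (-17,35,20)
river: ρ → (20,45,-7)
river: ρ → (-7,39,38)
river: ρ → (38,37,-8)
river: ρ → (-8,43,23)
ρ-cycle length = 20 (tail of 2 descent steps not counted)

20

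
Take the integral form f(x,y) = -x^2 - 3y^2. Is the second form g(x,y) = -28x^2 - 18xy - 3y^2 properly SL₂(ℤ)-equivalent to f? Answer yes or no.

D₁ = -12, D₂ = -12
f is negative-definite; reduce −f:
−f: reduced (well bottom): (1,0,3) with a≤c, −a<b≤a
flip sign back: reduced form of f is (-1,0,-3)
g is negative-definite; reduce −g:
−g: flip: (28,18,3)→(3,-18,28)
−g: translate: b→0 (≡-18 mod 6), so (3,-18,28)→(3,0,1)
−g: flip: (3,0,1)→(1,0,3)
−g: reduced (well bottom): (1,0,3) with a≤c, −a<b≤a
flip sign back: reduced form of g is (-1,0,-3)
reduced forms (-1, 0, -3) vs (-1, 0, -3) ⇒ equivalent

yes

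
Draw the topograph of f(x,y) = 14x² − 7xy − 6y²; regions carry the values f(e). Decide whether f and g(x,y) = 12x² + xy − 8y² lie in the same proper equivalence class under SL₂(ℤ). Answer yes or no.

D₁ = 385, D₂ = 385
river cycle of f (length 12): (-6, 19, 1), (1, 19, -6), (-6, 17, 4), (4, 15, -10), (-10, 5, 9), (9, 13, -6), (-6, 11, 11), (11, 11, -6), (-6, 13, 9), (9, 5, -10), … (2 more)
river cycle of g (length 10): (-8, 15, 5), (5, 15, -8), (-8, 17, 3), (3, 19, -2), (-2, 17, 12), (12, 7, -7), (-7, 7, 12), (12, 17, -2), (-2, 19, 3), (3, 17, -8)
cycles differ ⇒ inequivalent

no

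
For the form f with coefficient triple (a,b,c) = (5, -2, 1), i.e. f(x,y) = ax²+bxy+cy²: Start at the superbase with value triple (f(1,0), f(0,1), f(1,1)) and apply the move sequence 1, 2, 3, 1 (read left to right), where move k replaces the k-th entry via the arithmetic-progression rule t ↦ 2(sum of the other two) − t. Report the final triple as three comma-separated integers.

start (5,1,4) = (f(1,0),f(0,1),f(1,1))
replace slot 1: 2·(1+4) − 5 = 5 → (5,1,4)
replace slot 2: 2·(5+4) − 1 = 17 → (5,17,4)
replace slot 3: 2·(5+17) − 4 = 40 → (5,17,40)
replace slot 1: 2·(17+40) − 5 = 109 → (109,17,40)

109,17,40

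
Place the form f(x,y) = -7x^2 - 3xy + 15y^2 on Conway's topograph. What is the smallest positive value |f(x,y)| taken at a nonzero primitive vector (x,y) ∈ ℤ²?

descent: ρ → (15,3,-7)
descent: ρ → (-7,11,11)  [lands on river]
river: ρ → (11,11,-7)
river: ρ → (-7,17,5)
river: ρ → (5,13,-13)
river: ρ → (-13,13,5)
river: ρ → (5,17,-7)
closes: descent 2, river 6
min |a| on river = 5

5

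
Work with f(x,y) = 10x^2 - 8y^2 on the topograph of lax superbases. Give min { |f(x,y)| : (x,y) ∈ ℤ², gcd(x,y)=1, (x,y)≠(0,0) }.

descent: ρ → (-8,16,2)  [lands on river]
river: ρ → (2,16,-8)
closes: descent 1, river 2
min |a| on river = 2

2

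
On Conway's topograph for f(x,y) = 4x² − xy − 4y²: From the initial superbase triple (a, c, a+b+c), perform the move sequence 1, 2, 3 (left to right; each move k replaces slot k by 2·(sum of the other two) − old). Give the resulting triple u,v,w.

start (4,-4,-1) = (f(1,0),f(0,1),f(1,1))
replace slot 1: 2·((-4)+(-1)) − 4 = -14 → (-14,-4,-1)
replace slot 2: 2·((-14)+(-1)) − (-4) = -26 → (-14,-26,-1)
replace slot 3: 2·((-14)+(-26)) − (-1) = -79 → (-14,-26,-79)

-14,-26,-79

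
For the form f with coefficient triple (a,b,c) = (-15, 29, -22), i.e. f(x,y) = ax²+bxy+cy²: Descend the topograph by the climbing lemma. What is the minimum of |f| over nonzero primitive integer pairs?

translate: b→1 (≡-29 mod 30), so (15,-29,22)→(15,1,8)
flip: (15,1,8)→(8,-1,15)
reduced (well bottom): (8,-1,15) with a≤c, −a<b≤a
well minimum |f| = |-8| = 8 (negative-definite)

8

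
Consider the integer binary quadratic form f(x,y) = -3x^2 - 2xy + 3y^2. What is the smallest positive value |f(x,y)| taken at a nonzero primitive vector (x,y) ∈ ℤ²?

descent: ρ → (3,2,-3)  [lands on river]
river: ρ → (-3,4,2)
river: ρ → (2,4,-3)
river: ρ → (-3,2,3)
river: ρ → (3,4,-2)
river: ρ → (-2,4,3)
closes: descent 1, river 6
min |a| on river = 2

2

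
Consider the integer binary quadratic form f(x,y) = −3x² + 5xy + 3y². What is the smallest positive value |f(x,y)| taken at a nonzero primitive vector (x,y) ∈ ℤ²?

river: ρ → (3,7,-1)
river: ρ → (-1,7,3)
river: ρ → (3,5,-3)
river: ρ → (-3,7,1)
river: ρ → (1,7,-3)
river: ρ → (-3,5,3)
closes: descent 0, river 6
min |a| on river = 1

1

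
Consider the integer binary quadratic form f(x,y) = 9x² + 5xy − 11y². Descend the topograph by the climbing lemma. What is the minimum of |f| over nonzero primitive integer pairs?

river: ρ → (-11,17,3)
river: ρ → (3,19,-5)
river: ρ → (-5,11,15)
river: ρ → (15,19,-1)
river: ρ → (-1,19,15)
river: ρ → (15,11,-5)
river: ρ → (-5,19,3)
river: ρ → (3,17,-11)
river: ρ → (-11,5,9)
river: ρ → (9,13,-7)
river: ρ → (-7,15,7)
river: ρ → (7,13,-9)
river: ρ → (-9,5,11)
river: ρ → (11,17,-3)
river: ρ → (-3,19,5)
river: ρ → (5,11,-15)
river: ρ → (-15,19,1)
river: ρ → (1,19,-15)
river: ρ → (-15,11,5)
river: ρ → (5,19,-3)
river: ρ → (-3,17,11)
river: ρ → (11,5,-9)
river: ρ → (-9,13,7)
river: ρ → (7,15,-7)
river: ρ → (-7,13,9)
river: ρ → (9,5,-11)
closes: descent 0, river 26
min |a| on river = 1

1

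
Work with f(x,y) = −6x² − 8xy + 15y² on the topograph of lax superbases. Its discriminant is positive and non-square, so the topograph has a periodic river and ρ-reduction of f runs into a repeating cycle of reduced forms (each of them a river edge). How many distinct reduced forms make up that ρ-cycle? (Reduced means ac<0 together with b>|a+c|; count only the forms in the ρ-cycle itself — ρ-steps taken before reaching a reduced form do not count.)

D = 424, ⌊√D⌋ = 20
descent: ρ → (15,8,-6)
descent: ρ → (-6,16,7)  [lands on river]
river: ρ → (7,12,-10)
river: ρ → (-10,8,9)
river: ρ → (9,10,-9)
river: ρ → (-9,8,10)
river: ρ → (10,12,-7)
river: ρ → (-7,16,6)
river: ρ → (6,20,-1)
river: ρ → (-1,20,6)
river: ρ → (6,16,-7)
river: ρ → (-7,12,10)
river: ρ → (10,8,-9)
river: ρ → (-9,10,9)
river: ρ → (9,8,-10)
river: ρ → (-10,12,7)
river: ρ → (7,16,-6)
river: ρ → (-6,20,1)
river: ρ → (1,20,-6)
ρ-cycle length = 18 (tail of 2 descent steps not counted)

18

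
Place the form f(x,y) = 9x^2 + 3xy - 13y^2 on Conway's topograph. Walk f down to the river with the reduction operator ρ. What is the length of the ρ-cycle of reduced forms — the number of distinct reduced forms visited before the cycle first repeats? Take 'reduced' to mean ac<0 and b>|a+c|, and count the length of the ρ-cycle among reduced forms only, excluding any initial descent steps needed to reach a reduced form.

D = 477, ⌊√D⌋ = 21
descent: ρ → (-13,-3,9)
descent: ρ → (9,21,-1)  [lands on river]
river: ρ → (-1,21,9)
river: ρ → (9,15,-7)
river: ρ → (-7,13,11)
river: ρ → (11,9,-9)
river: ρ → (-9,9,11)
river: ρ → (11,13,-7)
river: ρ → (-7,15,9)
ρ-cycle length = 8 (tail of 2 descent steps not counted)

8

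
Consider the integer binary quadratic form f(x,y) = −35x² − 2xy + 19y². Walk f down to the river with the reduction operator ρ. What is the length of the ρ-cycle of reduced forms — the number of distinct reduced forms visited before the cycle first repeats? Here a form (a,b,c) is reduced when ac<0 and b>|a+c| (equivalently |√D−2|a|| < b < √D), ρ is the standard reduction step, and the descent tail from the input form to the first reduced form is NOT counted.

D = 2664, ⌊√D⌋ = 51
descent: ρ → (19,40,-14)  [lands on river]
river: ρ → (-14,44,13)
river: ρ → (13,34,-29)
river: ρ → (-29,24,18)
river: ρ → (18,48,-5)
river: ρ → (-5,42,45)
river: ρ → (45,48,-2)
river: ρ → (-2,48,45)
river: ρ → (45,42,-5)
river: ρ → (-5,48,18)
river: ρ → (18,24,-29)
river: ρ → (-29,34,13)
river: ρ → (13,44,-14)
river: ρ → (-14,40,19)
river: ρ → (19,36,-18)
river: ρ → (-18,36,19)
ρ-cycle length = 16 (tail of 1 descent step not counted)

16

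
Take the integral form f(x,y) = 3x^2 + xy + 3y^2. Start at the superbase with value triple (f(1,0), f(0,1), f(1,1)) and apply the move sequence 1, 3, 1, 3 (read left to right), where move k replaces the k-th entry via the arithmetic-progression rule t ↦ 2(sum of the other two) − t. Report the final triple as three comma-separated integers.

start (3,3,7) = (f(1,0),f(0,1),f(1,1))
replace slot 1: 2·(3+7) − 3 = 17 → (17,3,7)
replace slot 3: 2·(17+3) − 7 = 33 → (17,3,33)
replace slot 1: 2·(3+33) − 17 = 55 → (55,3,33)
replace slot 3: 2·(55+3) − 33 = 83 → (55,3,83)

55,3,83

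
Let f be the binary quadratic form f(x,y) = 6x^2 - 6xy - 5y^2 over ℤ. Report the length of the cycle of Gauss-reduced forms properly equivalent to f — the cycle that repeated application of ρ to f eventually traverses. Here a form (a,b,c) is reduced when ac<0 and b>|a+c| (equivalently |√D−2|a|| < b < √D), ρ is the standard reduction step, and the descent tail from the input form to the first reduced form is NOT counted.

D = 156, ⌊√D⌋ = 12
descent: ρ → (-5,6,6)  [lands on river]
river: ρ → (6,6,-5)
river: ρ → (-5,4,7)
river: ρ → (7,10,-2)
river: ρ → (-2,10,7)
river: ρ → (7,4,-5)
ρ-cycle length = 6 (tail of 1 descent step not counted)

6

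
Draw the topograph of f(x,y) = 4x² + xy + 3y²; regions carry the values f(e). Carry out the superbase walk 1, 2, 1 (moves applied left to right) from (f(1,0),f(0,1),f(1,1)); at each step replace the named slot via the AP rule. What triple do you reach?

start (4,3,8) = (f(1,0),f(0,1),f(1,1))
replace slot 1: 2·(3+8) − 4 = 18 → (18,3,8)
replace slot 2: 2·(18+8) − 3 = 49 → (18,49,8)
replace slot 1: 2·(49+8) − 18 = 96 → (96,49,8)

96,49,8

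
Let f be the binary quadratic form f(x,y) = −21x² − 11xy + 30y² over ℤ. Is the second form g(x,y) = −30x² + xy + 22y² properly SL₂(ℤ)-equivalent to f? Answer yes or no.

D₁ = 2641, D₂ = 2641
river cycle of f (length 82): (30, 11, -21), (-21, 31, 20), (20, 49, -3), (-3, 47, 36), (36, 25, -14), (-14, 31, 30), (30, 29, -15), (-15, 31, 28), (28, 25, -18), (-18, 47, 6), … (72 more)
river cycle of g (length 82): (22, 43, -9), (-9, 47, 12), (12, 49, -5), (-5, 51, 2), (2, 49, -30), (-30, 11, 21), (21, 31, -20), (-20, 49, 3), (3, 47, -36), (-36, 25, 14), … (72 more)
cycles differ ⇒ inequivalent

no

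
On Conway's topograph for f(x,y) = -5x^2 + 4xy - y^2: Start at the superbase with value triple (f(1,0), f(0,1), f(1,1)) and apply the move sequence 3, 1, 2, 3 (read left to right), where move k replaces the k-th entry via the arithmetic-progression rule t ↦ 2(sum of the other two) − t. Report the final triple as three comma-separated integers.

start (-5,-1,-2) = (f(1,0),f(0,1),f(1,1))
replace slot 3: 2·((-5)+(-1)) − (-2) = -10 → (-5,-1,-10)
replace slot 1: 2·((-1)+(-10)) − (-5) = -17 → (-17,-1,-10)
replace slot 2: 2·((-17)+(-10)) − (-1) = -53 → (-17,-53,-10)
replace slot 3: 2·((-17)+(-53)) − (-10) = -130 → (-17,-53,-130)

-17,-53,-130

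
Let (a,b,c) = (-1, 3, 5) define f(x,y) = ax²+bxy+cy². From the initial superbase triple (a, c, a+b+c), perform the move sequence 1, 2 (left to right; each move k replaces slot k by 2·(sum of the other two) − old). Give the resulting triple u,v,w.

start (-1,5,7) = (f(1,0),f(0,1),f(1,1))
replace slot 1: 2·(5+7) − (-1) = 25 → (25,5,7)
replace slot 2: 2·(25+7) − 5 = 59 → (25,59,7)

25,59,7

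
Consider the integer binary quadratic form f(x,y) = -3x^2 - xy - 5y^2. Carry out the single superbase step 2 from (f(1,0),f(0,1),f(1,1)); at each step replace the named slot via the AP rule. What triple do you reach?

start (-3,-5,-9) = (f(1,0),f(0,1),f(1,1))
replace slot 2: 2·((-3)+(-9)) − (-5) = -19 → (-3,-19,-9)

-3,-19,-9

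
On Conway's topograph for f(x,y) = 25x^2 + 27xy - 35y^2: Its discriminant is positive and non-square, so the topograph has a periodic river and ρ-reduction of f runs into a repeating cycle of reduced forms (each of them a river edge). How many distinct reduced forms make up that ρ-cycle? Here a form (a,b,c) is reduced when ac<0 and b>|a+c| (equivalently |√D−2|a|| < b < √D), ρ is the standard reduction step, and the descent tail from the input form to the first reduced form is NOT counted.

D = 4229, ⌊√D⌋ = 65
river: ρ → (-35,43,17)
river: ρ → (17,59,-11)
river: ρ → (-11,51,37)
river: ρ → (37,23,-25)
river: ρ → (-25,27,35)
river: ρ → (35,43,-17)
river: ρ → (-17,59,11)
river: ρ → (11,51,-37)
river: ρ → (-37,23,25)
river: ρ → (25,27,-35)
ρ-cycle length = 10 (tail of 0 descent steps not counted)

10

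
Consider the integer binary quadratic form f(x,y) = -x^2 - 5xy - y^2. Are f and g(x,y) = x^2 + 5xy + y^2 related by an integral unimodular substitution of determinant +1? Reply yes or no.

D₁ = 21, D₂ = 21
river cycle of f (length 2): (-1, 3, 3), (3, 3, -1)
river cycle of g (length 2): (1, 3, -3), (-3, 3, 1)
cycles differ ⇒ inequivalent

no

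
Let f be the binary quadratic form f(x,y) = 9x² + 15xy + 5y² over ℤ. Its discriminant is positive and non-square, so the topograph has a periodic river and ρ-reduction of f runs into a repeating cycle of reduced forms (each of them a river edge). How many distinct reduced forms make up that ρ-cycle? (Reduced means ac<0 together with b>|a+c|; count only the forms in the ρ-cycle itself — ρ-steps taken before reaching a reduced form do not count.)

D = 45, ⌊√D⌋ = 6
descent: ρ → (5,5,-1)  [lands on river]
river: ρ → (-1,5,5)
ρ-cycle length = 2 (tail of 1 descent step not counted)

2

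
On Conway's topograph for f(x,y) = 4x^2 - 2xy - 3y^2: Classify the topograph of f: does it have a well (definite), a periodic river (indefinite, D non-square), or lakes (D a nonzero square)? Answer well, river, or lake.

D = b²−4ac = (-2)² − 4·4·(-3) = 52
D > 0 non-square ⇒ indefinite ⇒ periodic river

river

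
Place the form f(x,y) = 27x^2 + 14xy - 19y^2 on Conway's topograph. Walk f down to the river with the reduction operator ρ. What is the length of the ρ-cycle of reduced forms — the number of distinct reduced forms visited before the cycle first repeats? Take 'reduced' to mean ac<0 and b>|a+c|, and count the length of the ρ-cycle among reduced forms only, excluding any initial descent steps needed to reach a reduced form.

D = 2248, ⌊√D⌋ = 47
river: ρ → (-19,24,22)
river: ρ → (22,20,-21)
river: ρ → (-21,22,21)
river: ρ → (21,20,-22)
river: ρ → (-22,24,19)
river: ρ → (19,14,-27)
river: ρ → (-27,40,6)
river: ρ → (6,44,-13)
river: ρ → (-13,34,21)
river: ρ → (21,8,-26)
river: ρ → (-26,44,3)
river: ρ → (3,46,-11)
river: ρ → (-11,42,11)
river: ρ → (11,46,-3)
river: ρ → (-3,44,26)
river: ρ → (26,8,-21)
river: ρ → (-21,34,13)
river: ρ → (13,44,-6)
river: ρ → (-6,40,27)
river: ρ → (27,14,-19)
ρ-cycle length = 20 (tail of 0 descent steps not counted)

20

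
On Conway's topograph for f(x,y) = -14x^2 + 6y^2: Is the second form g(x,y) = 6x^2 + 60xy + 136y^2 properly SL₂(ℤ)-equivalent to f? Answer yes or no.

D₁ = 336, D₂ = 336
river cycle of f (length 6): (6, 12, -8), (-8, 4, 10), (10, 16, -2), (-2, 16, 10), (10, 4, -8), (-8, 12, 6)
river cycle of g (length 6): (6, 12, -8), (-8, 4, 10), (10, 16, -2), (-2, 16, 10), (10, 4, -8), (-8, 12, 6)
cycles coincide ⇒ equivalent

yes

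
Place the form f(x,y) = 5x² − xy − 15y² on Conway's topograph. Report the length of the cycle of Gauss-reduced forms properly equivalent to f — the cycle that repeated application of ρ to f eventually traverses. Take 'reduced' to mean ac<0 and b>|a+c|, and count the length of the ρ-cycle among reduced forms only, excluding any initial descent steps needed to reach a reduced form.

D = 301, ⌊√D⌋ = 17
descent: ρ → (-15,1,5)
descent: ρ → (5,9,-11)  [lands on river]
river: ρ → (-11,13,3)
river: ρ → (3,17,-1)
river: ρ → (-1,17,3)
river: ρ → (3,13,-11)
river: ρ → (-11,9,5)
river: ρ → (5,11,-9)
river: ρ → (-9,7,7)
river: ρ → (7,7,-9)
river: ρ → (-9,11,5)
ρ-cycle length = 10 (tail of 2 descent steps not counted)

10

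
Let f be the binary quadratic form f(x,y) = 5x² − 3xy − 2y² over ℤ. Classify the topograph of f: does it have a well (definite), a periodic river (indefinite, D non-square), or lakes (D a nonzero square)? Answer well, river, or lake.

D = b²−4ac = (-3)² − 4·5·(-2) = 49
D = 7² is a perfect square ⇒ form factors over ℤ ⇒ lakes

lake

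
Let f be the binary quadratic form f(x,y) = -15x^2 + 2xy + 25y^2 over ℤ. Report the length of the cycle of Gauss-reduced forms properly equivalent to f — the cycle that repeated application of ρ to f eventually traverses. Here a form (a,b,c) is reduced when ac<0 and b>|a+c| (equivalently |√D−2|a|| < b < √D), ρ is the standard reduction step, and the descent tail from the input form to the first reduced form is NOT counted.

D = 1504, ⌊√D⌋ = 38
descent: ρ → (25,-2,-15)
descent: ρ → (-15,32,8)  [lands on river]
river: ρ → (8,32,-15)
river: ρ → (-15,28,12)
river: ρ → (12,20,-23)
river: ρ → (-23,26,9)
river: ρ → (9,28,-20)
river: ρ → (-20,12,17)
river: ρ → (17,22,-15)
river: ρ → (-15,38,1)
river: ρ → (1,38,-15)
river: ρ → (-15,22,17)
river: ρ → (17,12,-20)
river: ρ → (-20,28,9)
river: ρ → (9,26,-23)
river: ρ → (-23,20,12)
river: ρ → (12,28,-15)
ρ-cycle length = 16 (tail of 2 descent steps not counted)

16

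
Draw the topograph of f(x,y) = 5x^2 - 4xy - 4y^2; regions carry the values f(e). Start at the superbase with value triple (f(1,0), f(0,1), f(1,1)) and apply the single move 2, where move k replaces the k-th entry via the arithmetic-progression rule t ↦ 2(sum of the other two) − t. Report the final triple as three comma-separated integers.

start (5,-4,-3) = (f(1,0),f(0,1),f(1,1))
replace slot 2: 2·(5+(-3)) − (-4) = 8 → (5,8,-3)

5,8,-3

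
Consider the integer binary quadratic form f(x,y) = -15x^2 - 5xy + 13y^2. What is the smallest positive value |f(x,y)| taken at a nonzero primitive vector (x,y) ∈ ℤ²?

descent: ρ → (13,5,-15)  [lands on river]
river: ρ → (-15,25,3)
river: ρ → (3,23,-23)
river: ρ → (-23,23,3)
river: ρ → (3,25,-15)
river: ρ → (-15,5,13)
river: ρ → (13,21,-7)
river: ρ → (-7,21,13)
closes: descent 1, river 8
min |a| on river = 3

3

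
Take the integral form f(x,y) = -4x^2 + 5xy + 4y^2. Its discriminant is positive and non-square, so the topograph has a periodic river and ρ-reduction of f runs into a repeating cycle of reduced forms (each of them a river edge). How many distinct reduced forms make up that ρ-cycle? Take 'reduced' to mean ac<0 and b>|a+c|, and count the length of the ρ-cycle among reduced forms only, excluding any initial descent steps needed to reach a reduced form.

D = 89, ⌊√D⌋ = 9
river: ρ → (4,3,-5)
river: ρ → (-5,7,2)
river: ρ → (2,9,-1)
river: ρ → (-1,9,2)
river: ρ → (2,7,-5)
river: ρ → (-5,3,4)
river: ρ → (4,5,-4)
river: ρ → (-4,3,5)
river: ρ → (5,7,-2)
river: ρ → (-2,9,1)
river: ρ → (1,9,-2)
river: ρ → (-2,7,5)
river: ρ → (5,3,-4)
river: ρ → (-4,5,4)
ρ-cycle length = 14 (tail of 0 descent steps not counted)

14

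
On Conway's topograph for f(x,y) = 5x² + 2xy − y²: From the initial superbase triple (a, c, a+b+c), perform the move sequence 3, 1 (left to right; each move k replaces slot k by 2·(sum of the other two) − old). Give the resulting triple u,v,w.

start (5,-1,6) = (f(1,0),f(0,1),f(1,1))
replace slot 3: 2·(5+(-1)) − 6 = 2 → (5,-1,2)
replace slot 1: 2·((-1)+2) − 5 = -3 → (-3,-1,2)

-3,-1,2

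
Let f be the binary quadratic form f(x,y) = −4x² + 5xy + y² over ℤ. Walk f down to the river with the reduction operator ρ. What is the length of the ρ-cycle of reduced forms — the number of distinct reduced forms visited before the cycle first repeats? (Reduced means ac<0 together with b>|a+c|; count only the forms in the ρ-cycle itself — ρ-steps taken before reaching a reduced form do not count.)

D = 41, ⌊√D⌋ = 6
river: ρ → (1,5,-4)
river: ρ → (-4,3,2)
river: ρ → (2,5,-2)
river: ρ → (-2,3,4)
river: ρ → (4,5,-1)
river: ρ → (-1,5,4)
river: ρ → (4,3,-2)
river: ρ → (-2,5,2)
river: ρ → (2,3,-4)
river: ρ → (-4,5,1)
ρ-cycle length = 10 (tail of 0 descent steps not counted)

10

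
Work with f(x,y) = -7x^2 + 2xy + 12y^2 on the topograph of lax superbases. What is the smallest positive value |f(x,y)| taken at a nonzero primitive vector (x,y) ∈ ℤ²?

descent: ρ → (12,-2,-7)
descent: ρ → (-7,16,3)  [lands on river]
river: ρ → (3,14,-12)
river: ρ → (-12,10,5)
river: ρ → (5,10,-12)
river: ρ → (-12,14,3)
river: ρ → (3,16,-7)
river: ρ → (-7,12,7)
river: ρ → (7,16,-3)
river: ρ → (-3,14,12)
river: ρ → (12,10,-5)
river: ρ → (-5,10,12)
river: ρ → (12,14,-3)
river: ρ → (-3,16,7)
river: ρ → (7,12,-7)
closes: descent 2, river 14
min |a| on river = 3

3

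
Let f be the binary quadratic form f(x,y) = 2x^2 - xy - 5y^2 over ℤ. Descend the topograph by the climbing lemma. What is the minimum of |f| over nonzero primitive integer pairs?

descent: ρ → (-5,1,2)
descent: ρ → (2,3,-4)  [lands on river]
river: ρ → (-4,5,1)
river: ρ → (1,5,-4)
river: ρ → (-4,3,2)
river: ρ → (2,5,-2)
river: ρ → (-2,3,4)
river: ρ → (4,5,-1)
river: ρ → (-1,5,4)
river: ρ → (4,3,-2)
river: ρ → (-2,5,2)
closes: descent 2, river 10
min |a| on river = 1

1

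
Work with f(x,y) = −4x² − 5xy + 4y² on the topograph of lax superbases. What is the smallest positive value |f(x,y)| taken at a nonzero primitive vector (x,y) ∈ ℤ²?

descent: ρ → (4,5,-4)  [lands on river]
river: ρ → (-4,3,5)
river: ρ → (5,7,-2)
river: ρ → (-2,9,1)
river: ρ → (1,9,-2)
river: ρ → (-2,7,5)
river: ρ → (5,3,-4)
river: ρ → (-4,5,4)
river: ρ → (4,3,-5)
river: ρ → (-5,7,2)
river: ρ → (2,9,-1)
river: ρ → (-1,9,2)
river: ρ → (2,7,-5)
river: ρ → (-5,3,4)
closes: descent 1, river 14
min |a| on river = 1

1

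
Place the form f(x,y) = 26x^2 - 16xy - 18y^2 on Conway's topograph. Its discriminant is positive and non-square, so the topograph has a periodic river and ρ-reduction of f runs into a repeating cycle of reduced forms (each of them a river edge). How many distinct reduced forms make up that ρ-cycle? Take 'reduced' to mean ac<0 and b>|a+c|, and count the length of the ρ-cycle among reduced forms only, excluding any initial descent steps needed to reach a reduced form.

D = 2128, ⌊√D⌋ = 46
descent: ρ → (-18,16,26)  [lands on river]
river: ρ → (26,36,-8)
river: ρ → (-8,44,6)
river: ρ → (6,40,-22)
river: ρ → (-22,4,24)
river: ρ → (24,44,-2)
river: ρ → (-2,44,24)
river: ρ → (24,4,-22)
river: ρ → (-22,40,6)
river: ρ → (6,44,-8)
river: ρ → (-8,36,26)
river: ρ → (26,16,-18)
river: ρ → (-18,20,24)
river: ρ → (24,28,-14)
river: ρ → (-14,28,24)
river: ρ → (24,20,-18)
ρ-cycle length = 16 (tail of 1 descent step not counted)

16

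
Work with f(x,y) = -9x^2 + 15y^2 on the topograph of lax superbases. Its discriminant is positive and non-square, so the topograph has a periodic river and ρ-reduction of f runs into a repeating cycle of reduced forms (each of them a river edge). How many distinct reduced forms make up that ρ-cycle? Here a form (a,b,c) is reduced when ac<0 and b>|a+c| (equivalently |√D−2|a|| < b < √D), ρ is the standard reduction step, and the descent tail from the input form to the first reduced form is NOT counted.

D = 540, ⌊√D⌋ = 23
descent: ρ → (15,0,-9)
descent: ρ → (-9,18,6)  [lands on river]
river: ρ → (6,18,-9)
ρ-cycle length = 2 (tail of 2 descent steps not counted)

2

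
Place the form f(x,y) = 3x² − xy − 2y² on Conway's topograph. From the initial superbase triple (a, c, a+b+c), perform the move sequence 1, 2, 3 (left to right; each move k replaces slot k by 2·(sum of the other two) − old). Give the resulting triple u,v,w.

start (3,-2,0) = (f(1,0),f(0,1),f(1,1))
replace slot 1: 2·((-2)+0) − 3 = -7 → (-7,-2,0)
replace slot 2: 2·((-7)+0) − (-2) = -12 → (-7,-12,0)
replace slot 3: 2·((-7)+(-12)) − 0 = -38 → (-7,-12,-38)

-7,-12,-38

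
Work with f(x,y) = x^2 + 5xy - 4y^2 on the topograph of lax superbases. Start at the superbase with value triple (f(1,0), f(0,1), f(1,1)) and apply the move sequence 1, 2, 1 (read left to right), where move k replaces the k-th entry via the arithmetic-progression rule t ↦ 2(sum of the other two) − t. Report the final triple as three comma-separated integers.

start (1,-4,2) = (f(1,0),f(0,1),f(1,1))
replace slot 1: 2·((-4)+2) − 1 = -5 → (-5,-4,2)
replace slot 2: 2·((-5)+2) − (-4) = -2 → (-5,-2,2)
replace slot 1: 2·((-2)+2) − (-5) = 5 → (5,-2,2)

5,-2,2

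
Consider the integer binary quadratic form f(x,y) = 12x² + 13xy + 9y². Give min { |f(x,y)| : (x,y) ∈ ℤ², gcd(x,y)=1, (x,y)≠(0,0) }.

translate: b→-11 (≡13 mod 24), so (12,13,9)→(12,-11,8)
flip: (12,-11,8)→(8,11,12)
translate: b→-5 (≡11 mod 16), so (8,11,12)→(8,-5,9)
reduced (well bottom): (8,-5,9) with a≤c, −a<b≤a
well minimum = a = 8

8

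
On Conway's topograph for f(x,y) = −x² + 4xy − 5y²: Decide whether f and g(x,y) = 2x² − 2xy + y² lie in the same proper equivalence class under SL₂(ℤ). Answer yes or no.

D₁ = -4, D₂ = -4
f is negative-definite; reduce −f:
−f: translate: b→0 (≡-4 mod 2), so (1,-4,5)→(1,0,1)
−f: reduced (well bottom): (1,0,1) with a≤c, −a<b≤a
flip sign back: reduced form of f is (-1,0,-1)
g: translate: b→2 (≡-2 mod 4), so (2,-2,1)→(2,2,1)
g: flip: (2,2,1)→(1,-2,2)
g: translate: b→0 (≡-2 mod 2), so (1,-2,2)→(1,0,1)
g: reduced (well bottom): (1,0,1) with a≤c, −a<b≤a
reduced forms (-1, 0, -1) vs (1, 0, 1) ⇒ inequivalent

no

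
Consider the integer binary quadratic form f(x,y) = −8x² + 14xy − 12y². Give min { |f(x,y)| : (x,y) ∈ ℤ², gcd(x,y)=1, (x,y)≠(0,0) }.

translate: b→2 (≡-14 mod 16), so (8,-14,12)→(8,2,6)
flip: (8,2,6)→(6,-2,8)
reduced (well bottom): (6,-2,8) with a≤c, −a<b≤a
well minimum |f| = |-6| = 6 (negative-definite)

6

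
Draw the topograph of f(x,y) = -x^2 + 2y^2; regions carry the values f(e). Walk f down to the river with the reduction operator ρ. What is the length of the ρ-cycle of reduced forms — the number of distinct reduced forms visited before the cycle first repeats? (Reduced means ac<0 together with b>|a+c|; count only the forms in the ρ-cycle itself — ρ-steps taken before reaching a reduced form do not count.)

D = 8, ⌊√D⌋ = 2
descent: ρ → (2,0,-1)
descent: ρ → (-1,2,1)  [lands on river]
river: ρ → (1,2,-1)
ρ-cycle length = 2 (tail of 2 descent steps not counted)

2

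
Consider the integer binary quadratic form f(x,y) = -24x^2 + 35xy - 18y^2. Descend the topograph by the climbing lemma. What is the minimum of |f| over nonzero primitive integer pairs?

translate: b→13 (≡-35 mod 48), so (24,-35,18)→(24,13,7)
flip: (24,13,7)→(7,-13,24)
translate: b→1 (≡-13 mod 14), so (7,-13,24)→(7,1,18)
reduced (well bottom): (7,1,18) with a≤c, −a<b≤a
well minimum |f| = |-7| = 7 (negative-definite)

7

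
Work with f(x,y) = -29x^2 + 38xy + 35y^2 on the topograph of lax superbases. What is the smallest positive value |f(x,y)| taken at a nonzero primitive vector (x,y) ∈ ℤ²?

river: ρ → (35,32,-32)
river: ρ → (-32,32,35)
river: ρ → (35,38,-29)
river: ρ → (-29,20,44)
river: ρ → (44,68,-5)
river: ρ → (-5,72,16)
river: ρ → (16,56,-37)
river: ρ → (-37,18,35)
river: ρ → (35,52,-20)
river: ρ → (-20,68,11)
river: ρ → (11,64,-32)
river: ρ → (-32,64,11)
river: ρ → (11,68,-20)
river: ρ → (-20,52,35)
river: ρ → (35,18,-37)
river: ρ → (-37,56,16)
river: ρ → (16,72,-5)
river: ρ → (-5,68,44)
river: ρ → (44,20,-29)
river: ρ → (-29,38,35)
closes: descent 0, river 20
min |a| on river = 5

5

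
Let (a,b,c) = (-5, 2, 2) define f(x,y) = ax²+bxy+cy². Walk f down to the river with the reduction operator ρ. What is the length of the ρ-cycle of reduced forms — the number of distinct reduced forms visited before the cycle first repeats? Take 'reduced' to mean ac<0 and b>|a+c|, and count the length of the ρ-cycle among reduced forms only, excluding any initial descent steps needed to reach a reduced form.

D = 44, ⌊√D⌋ = 6
descent: ρ → (2,6,-1)  [lands on river]
river: ρ → (-1,6,2)
ρ-cycle length = 2 (tail of 1 descent step not counted)

2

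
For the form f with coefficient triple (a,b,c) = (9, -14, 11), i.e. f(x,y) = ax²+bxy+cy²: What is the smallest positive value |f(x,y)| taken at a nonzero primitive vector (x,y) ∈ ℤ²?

translate: b→4 (≡-14 mod 18), so (9,-14,11)→(9,4,6)
flip: (9,4,6)→(6,-4,9)
reduced (well bottom): (6,-4,9) with a≤c, −a<b≤a
well minimum = a = 6

6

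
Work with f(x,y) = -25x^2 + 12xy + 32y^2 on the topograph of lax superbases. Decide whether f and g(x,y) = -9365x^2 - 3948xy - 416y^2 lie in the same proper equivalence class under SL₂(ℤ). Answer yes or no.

D₁ = 3344, D₂ = 3344
river cycle of f (length 10): (32, 52, -5), (-5, 48, 52), (52, 56, -1), (-1, 56, 52), (52, 48, -5), (-5, 52, 32), (32, 12, -25), (-25, 38, 19), (19, 38, -25), (-25, 12, 32)
river cycle of g (length 10): (-25, 12, 32), (32, 52, -5), (-5, 48, 52), (52, 56, -1), (-1, 56, 52), (52, 48, -5), (-5, 52, 32), (32, 12, -25), (-25, 38, 19), (19, 38, -25)
cycles coincide ⇒ equivalent

yes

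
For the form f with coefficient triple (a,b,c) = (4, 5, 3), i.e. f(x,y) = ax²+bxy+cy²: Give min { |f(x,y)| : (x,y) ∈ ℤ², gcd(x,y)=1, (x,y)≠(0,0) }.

translate: b→-3 (≡5 mod 8), so (4,5,3)→(4,-3,2)
flip: (4,-3,2)→(2,3,4)
translate: b→-1 (≡3 mod 4), so (2,3,4)→(2,-1,3)
reduced (well bottom): (2,-1,3) with a≤c, −a<b≤a
well minimum = a = 2

2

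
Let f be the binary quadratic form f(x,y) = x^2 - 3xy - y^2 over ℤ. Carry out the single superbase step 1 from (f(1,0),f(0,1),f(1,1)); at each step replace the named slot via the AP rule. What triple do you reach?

start (1,-1,-3) = (f(1,0),f(0,1),f(1,1))
replace slot 1: 2·((-1)+(-3)) − 1 = -9 → (-9,-1,-3)

-9,-1,-3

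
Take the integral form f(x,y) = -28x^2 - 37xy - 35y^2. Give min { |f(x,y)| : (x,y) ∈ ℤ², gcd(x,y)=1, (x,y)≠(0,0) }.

translate: b→-19 (≡37 mod 56), so (28,37,35)→(28,-19,26)
flip: (28,-19,26)→(26,19,28)
reduced (well bottom): (26,19,28) with a≤c, −a<b≤a
well minimum |f| = |-26| = 26 (negative-definite)

26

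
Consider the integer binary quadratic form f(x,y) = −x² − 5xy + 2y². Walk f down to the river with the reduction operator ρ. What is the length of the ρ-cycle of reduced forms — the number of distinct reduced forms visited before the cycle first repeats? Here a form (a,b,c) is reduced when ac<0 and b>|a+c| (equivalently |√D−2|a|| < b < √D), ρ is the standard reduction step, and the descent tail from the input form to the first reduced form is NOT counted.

D = 33, ⌊√D⌋ = 5
descent: ρ → (2,5,-1)  [lands on river]
river: ρ → (-1,5,2)
river: ρ → (2,3,-3)
river: ρ → (-3,3,2)
ρ-cycle length = 4 (tail of 1 descent step not counted)

4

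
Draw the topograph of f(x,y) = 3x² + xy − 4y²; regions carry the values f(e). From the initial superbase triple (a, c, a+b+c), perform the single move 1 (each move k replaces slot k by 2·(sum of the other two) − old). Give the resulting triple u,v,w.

start (3,-4,0) = (f(1,0),f(0,1),f(1,1))
replace slot 1: 2·((-4)+0) − 3 = -11 → (-11,-4,0)

-11,-4,0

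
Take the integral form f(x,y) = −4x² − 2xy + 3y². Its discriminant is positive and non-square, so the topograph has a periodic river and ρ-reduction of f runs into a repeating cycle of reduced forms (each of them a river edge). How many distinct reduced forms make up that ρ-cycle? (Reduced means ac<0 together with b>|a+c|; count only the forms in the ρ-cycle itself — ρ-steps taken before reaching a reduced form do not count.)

D = 52, ⌊√D⌋ = 7
descent: ρ → (3,2,-4)  [lands on river]
river: ρ → (-4,6,1)
river: ρ → (1,6,-4)
river: ρ → (-4,2,3)
river: ρ → (3,4,-3)
river: ρ → (-3,2,4)
river: ρ → (4,6,-1)
river: ρ → (-1,6,4)
river: ρ → (4,2,-3)
river: ρ → (-3,4,3)
ρ-cycle length = 10 (tail of 1 descent step not counted)

10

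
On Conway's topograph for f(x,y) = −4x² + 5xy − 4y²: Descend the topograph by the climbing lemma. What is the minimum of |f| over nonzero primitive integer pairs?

translate: b→3 (≡-5 mod 8), so (4,-5,4)→(4,3,3)
flip: (4,3,3)→(3,-3,4)
translate: b→3 (≡-3 mod 6), so (3,-3,4)→(3,3,4)
reduced (well bottom): (3,3,4) with a≤c, −a<b≤a
well minimum |f| = |-3| = 3 (negative-definite)

3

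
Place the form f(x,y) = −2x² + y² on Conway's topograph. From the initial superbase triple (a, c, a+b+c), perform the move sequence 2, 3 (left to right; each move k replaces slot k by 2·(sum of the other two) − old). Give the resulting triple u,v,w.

start (-2,1,-1) = (f(1,0),f(0,1),f(1,1))
replace slot 2: 2·((-2)+(-1)) − 1 = -7 → (-2,-7,-1)
replace slot 3: 2·((-2)+(-7)) − (-1) = -17 → (-2,-7,-17)

-2,-7,-17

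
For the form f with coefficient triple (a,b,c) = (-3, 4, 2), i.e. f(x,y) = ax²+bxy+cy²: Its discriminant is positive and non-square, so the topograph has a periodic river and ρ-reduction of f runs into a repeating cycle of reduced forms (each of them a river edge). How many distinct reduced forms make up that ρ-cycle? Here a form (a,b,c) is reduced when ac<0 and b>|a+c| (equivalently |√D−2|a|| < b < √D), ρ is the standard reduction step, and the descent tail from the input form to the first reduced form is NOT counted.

D = 40, ⌊√D⌋ = 6
river: ρ → (2,4,-3)
river: ρ → (-3,2,3)
river: ρ → (3,4,-2)
river: ρ → (-2,4,3)
river: ρ → (3,2,-3)
river: ρ → (-3,4,2)
ρ-cycle length = 6 (tail of 0 descent steps not counted)

6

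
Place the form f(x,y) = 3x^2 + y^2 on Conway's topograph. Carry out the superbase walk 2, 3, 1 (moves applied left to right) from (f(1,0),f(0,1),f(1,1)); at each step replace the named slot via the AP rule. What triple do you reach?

start (3,1,4) = (f(1,0),f(0,1),f(1,1))
replace slot 2: 2·(3+4) − 1 = 13 → (3,13,4)
replace slot 3: 2·(3+13) − 4 = 28 → (3,13,28)
replace slot 1: 2·(13+28) − 3 = 79 → (79,13,28)

79,13,28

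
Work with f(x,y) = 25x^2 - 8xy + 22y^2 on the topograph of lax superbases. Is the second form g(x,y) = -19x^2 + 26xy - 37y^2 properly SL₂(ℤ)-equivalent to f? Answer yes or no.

D₁ = -2136, D₂ = -2136
f: flip: (25,-8,22)→(22,8,25)
f: reduced (well bottom): (22,8,25) with a≤c, −a<b≤a
g is negative-definite; reduce −g:
−g: translate: b→12 (≡-26 mod 38), so (19,-26,37)→(19,12,30)
−g: reduced (well bottom): (19,12,30) with a≤c, −a<b≤a
flip sign back: reduced form of g is (-19,-12,-30)
reduced forms (22, 8, 25) vs (-19, -12, -30) ⇒ inequivalent

no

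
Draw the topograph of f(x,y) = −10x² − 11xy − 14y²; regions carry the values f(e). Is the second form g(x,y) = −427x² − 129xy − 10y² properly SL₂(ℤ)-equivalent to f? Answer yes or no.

D₁ = -439, D₂ = -439
f is negative-definite; reduce −f:
−f: translate: b→-9 (≡11 mod 20), so (10,11,14)→(10,-9,13)
−f: reduced (well bottom): (10,-9,13) with a≤c, −a<b≤a
flip sign back: reduced form of f is (-10,9,-13)
g is negative-definite; reduce −g:
−g: flip: (427,129,10)→(10,-129,427)
−g: translate: b→-9 (≡-129 mod 20), so (10,-129,427)→(10,-9,13)
−g: reduced (well bottom): (10,-9,13) with a≤c, −a<b≤a
flip sign back: reduced form of g is (-10,9,-13)
reduced forms (-10, 9, -13) vs (-10, 9, -13) ⇒ equivalent

yes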